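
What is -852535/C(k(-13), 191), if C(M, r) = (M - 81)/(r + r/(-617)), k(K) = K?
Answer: 50152928980/28999 ≈ 1.7295e+6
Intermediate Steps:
C(M, r) = 617*(-81 + M)/(616*r) (C(M, r) = (-81 + M)/(r + r*(-1/617)) = (-81 + M)/(r - r/617) = (-81 + M)/((616*r/617)) = (-81 + M)*(617/(616*r)) = 617*(-81 + M)/(616*r))
-852535/C(k(-13), 191) = -852535*117656/(617*(-81 - 13)) = -852535/((617/616)*(1/191)*(-94)) = -852535/(-28999/58828) = -852535*(-58828/28999) = 50152928980/28999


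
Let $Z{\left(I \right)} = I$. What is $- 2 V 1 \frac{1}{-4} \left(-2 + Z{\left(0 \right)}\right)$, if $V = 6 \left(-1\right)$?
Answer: $6$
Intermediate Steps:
$V = -6$
$- 2 V 1 \frac{1}{-4} \left(-2 + Z{\left(0 \right)}\right) = \left(-2\right) \left(-6\right) 1 \frac{1}{-4} \left(-2 + 0\right) = 12 \cdot 1 \left(- \frac{1}{4}\right) \left(-2\right) = 12 \left(\left(- \frac{1}{4}\right) \left(-2\right)\right) = 12 \cdot \frac{1}{2} = 6$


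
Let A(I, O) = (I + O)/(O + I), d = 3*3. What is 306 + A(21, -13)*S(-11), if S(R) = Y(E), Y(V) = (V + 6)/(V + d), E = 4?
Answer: 3988/13 ≈ 306.77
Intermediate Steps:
d = 9
Y(V) = (6 + V)/(9 + V) (Y(V) = (V + 6)/(V + 9) = (6 + V)/(9 + V))
S(R) = 10/13 (S(R) = (6 + 4)/(9 + 4) = 10/13)
A(I, O) = 1 (A(I, O) = (I + O)/(I + O) = 1)
306 + A(21, -13)*S(-11) = 306 + 1*(10/13) = 306 + 10/13 = 3988/13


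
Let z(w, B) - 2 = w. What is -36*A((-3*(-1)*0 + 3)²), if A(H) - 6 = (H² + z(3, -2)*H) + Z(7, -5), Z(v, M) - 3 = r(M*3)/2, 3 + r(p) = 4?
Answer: -4878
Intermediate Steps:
r(p) = 1 (r(p) = -3 + 4 = 1)
z(w, B) = 2 + w
Z(v, M) = 7/2 (Z(v, M) = 3 + 1/2 = 3 + 1*(½) = 3 + ½ = 7/2)
A(H) = 19/2 + H² + 5*H (A(H) = 6 + ((H² + (2 + 3)*H) + 7/2) = 6 + ((H² + 5*H) + 7/2) = 6 + (7/2 + H² + 5*H) = 19/2 + H² + 5*H)
-36*A((-3*(-1)*0 + 3)²) = -36*(19/2 + ((-3*(-1)*0 + 3)²)² + 5*(-3*(-1)*0 + 3)²) = -36*(19/2 + ((3*0 + 3)²)² + 5*(3*0 + 3)²) = -36*(19/2 + ((0 + 3)²)² + 5*(0 + 3)²) = -36*(19/2 + (3²)² + 5*3²) = -36*(19/2 + 9² + 5*9) = -36*(19/2 + 81 + 45) = -36*271/2 = -4878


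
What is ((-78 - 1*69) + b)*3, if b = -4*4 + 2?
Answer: -483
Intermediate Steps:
b = -14 (b = -16 + 2 = -14)
((-78 - 1*69) + b)*3 = ((-78 - 1*69) - 14)*3 = ((-78 - 69) - 14)*3 = (-147 - 14)*3 = -161*3 = -483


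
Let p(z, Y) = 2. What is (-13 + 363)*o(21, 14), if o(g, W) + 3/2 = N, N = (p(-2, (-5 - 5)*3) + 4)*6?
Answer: 12075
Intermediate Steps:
N = 36 (N = (2 + 4)*6 = 6*6 = 36)
o(g, W) = 69/2 (o(g, W) = -3/2 + 36 = 69/2)
(-13 + 363)*o(21, 14) = (-13 + 363)*(69/2) = 350*(69/2) = 12075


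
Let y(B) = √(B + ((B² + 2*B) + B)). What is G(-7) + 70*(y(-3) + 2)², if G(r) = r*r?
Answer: 119 + 280*I*√3 ≈ 119.0 + 484.97*I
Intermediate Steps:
G(r) = r²
y(B) = √(B² + 4*B) (y(B) = √(B + (B² + 3*B)) = √(B² + 4*B))
G(-7) + 70*(y(-3) + 2)² = (-7)² + 70*(√(-3*(4 - 3)) + 2)² = 49 + 70*(√(-3*1) + 2)² = 49 + 70*(√(-3) + 2)² = 49 + 70*(I*√3 + 2)² = 49 + 70*(2 + I*√3)²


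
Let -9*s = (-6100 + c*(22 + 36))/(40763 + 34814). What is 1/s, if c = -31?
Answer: 680193/7898 ≈ 86.122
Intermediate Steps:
s = 7898/680193 (s = -(-6100 - 31*(22 + 36))/(9*(40763 + 34814)) = -(-6100 - 31*58)/(9*75577) = -(-6100 - 1798)/(9*75577) = -(-7898)/(9*75577) = -⅑*(-7898/75577) = 7898/680193 ≈ 0.011611)
1/s = 1/(7898/680193) = 680193/7898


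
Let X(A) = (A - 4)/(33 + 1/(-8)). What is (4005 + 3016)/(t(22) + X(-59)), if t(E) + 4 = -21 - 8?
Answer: -1846523/9183 ≈ -201.08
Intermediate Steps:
X(A) = -32/263 + 8*A/263 (X(A) = (-4 + A)/(33 - 1/8) = (-4 + A)/(263/8) = (-4 + A)*(8/263) = -32/263 + 8*A/263)
t(E) = -33 (t(E) = -4 + (-21 - 8) = -4 - 29 = -33)
(4005 + 3016)/(t(22) + X(-59)) = (4005 + 3016)/(-33 + (-32/263 + (8/263)*(-59))) = 7021/(-33 + (-32/263 - 472/263)) = 7021/(-33 - 504/263) = 7021/(-9183/263) = 7021*(-263/9183) = -1846523/9183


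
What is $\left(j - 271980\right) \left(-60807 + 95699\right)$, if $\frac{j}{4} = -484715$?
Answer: $-77140629280$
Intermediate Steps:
$j = -1938860$ ($j = 4 \left(-484715\right) = -1938860$)
$\left(j - 271980\right) \left(-60807 + 95699\right) = \left(-1938860 - 271980\right) \left(-60807 + 95699\right) = \left(-2210840\right) 34892 = -77140629280$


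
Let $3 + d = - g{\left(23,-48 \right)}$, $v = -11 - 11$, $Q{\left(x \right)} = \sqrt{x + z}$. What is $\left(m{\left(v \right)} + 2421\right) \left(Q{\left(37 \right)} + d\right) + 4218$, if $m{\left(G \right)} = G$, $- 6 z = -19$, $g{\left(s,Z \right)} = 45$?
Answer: $-110934 + \frac{2399 \sqrt{1446}}{6} \approx -95730.0$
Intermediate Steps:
$z = \frac{19}{6}$ ($z = \left(- \frac{1}{6}\right) \left(-19\right) = \frac{19}{6} \approx 3.1667$)
$Q{\left(x \right)} = \sqrt{\frac{19}{6} + x}$ ($Q{\left(x \right)} = \sqrt{x + \frac{19}{6}} = \sqrt{\frac{19}{6} + x}$)
$v = -22$
$d = -48$ ($d = -3 - 45 = -48$)
$\left(m{\left(v \right)} + 2421\right) \left(Q{\left(37 \right)} + d\right) + 4218 = \left(-22 + 2421\right) \left(\frac{\sqrt{114 + 36 \cdot 37}}{6} - 48\right) + 4218 = 2399 \left(\frac{\sqrt{114 + 1332}}{6} - 48\right) + 4218 = 2399 \left(\frac{\sqrt{1446}}{6} - 48\right) + 4218 = 2399 \left(-48 + \frac{\sqrt{1446}}{6}\right) + 4218 = \left(-115152 + \frac{2399 \sqrt{1446}}{6}\right) + 4218 = -110934 + \frac{2399 \sqrt{1446}}{6}$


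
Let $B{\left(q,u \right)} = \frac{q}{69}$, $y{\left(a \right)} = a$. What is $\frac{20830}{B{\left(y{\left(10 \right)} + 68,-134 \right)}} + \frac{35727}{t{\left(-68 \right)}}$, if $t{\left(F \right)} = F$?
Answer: $\frac{15824609}{884} \approx 17901.0$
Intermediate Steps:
$B{\left(q,u \right)} = \frac{q}{69}$ ($B{\left(q,u \right)} = q \frac{1}{69} = \frac{q}{69}$)
$\frac{20830}{B{\left(y{\left(10 \right)} + 68,-134 \right)}} + \frac{35727}{t{\left(-68 \right)}} = \frac{20830}{\frac{1}{69} \left(10 + 68\right)} + \frac{35727}{-68} = \frac{20830}{\frac{1}{69} \cdot 78} + 35727 \left(- \frac{1}{68}\right) = \frac{20830}{\frac{26}{23}} - \frac{35727}{68} = 20830 \cdot \frac{23}{26} - \frac{35727}{68} = \frac{239545}{13} - \frac{35727}{68} = \frac{15824609}{884}$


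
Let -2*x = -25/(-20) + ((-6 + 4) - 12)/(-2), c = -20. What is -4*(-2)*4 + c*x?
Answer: 229/2 ≈ 114.50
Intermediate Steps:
x = -33/8 (x = -(-25/(-20) + ((-6 + 4) - 12)/(-2))/2 = -(-25*(-1/20) + (-2 - 12)*(-½))/2 = -(5/4 - 14*(-½))/2 = -(5/4 + 7)/2 = -½*33/4 = -33/8 ≈ -4.1250)
-4*(-2)*4 + c*x = -4*(-2)*4 - 20*(-33/8) = 8*4 + 165/2 = 32 + 165/2 = 229/2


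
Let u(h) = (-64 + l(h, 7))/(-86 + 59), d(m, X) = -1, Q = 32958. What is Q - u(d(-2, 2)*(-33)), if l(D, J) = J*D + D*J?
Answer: 890264/27 ≈ 32973.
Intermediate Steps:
l(D, J) = 2*D*J (l(D, J) = D*J + D*J = 2*D*J)
u(h) = 64/27 - 14*h/27 (u(h) = (-64 + 2*h*7)/(-86 + 59) = (-64 + 14*h)/(-27) = (-64 + 14*h)*(-1/27) = 64/27 - 14*h/27)
Q - u(d(-2, 2)*(-33)) = 32958 - (64/27 - (-14)*(-33)/27) = 32958 - (64/27 - 14/27*33) = 32958 - (64/27 - 154/9) = 32958 - 1*(-398/27) = 32958 + 398/27 = 890264/27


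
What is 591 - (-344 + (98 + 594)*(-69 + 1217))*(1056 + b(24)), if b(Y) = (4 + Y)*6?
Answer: -971943537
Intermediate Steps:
b(Y) = 24 + 6*Y
591 - (-344 + (98 + 594)*(-69 + 1217))*(1056 + b(24)) = 591 - (-344 + (98 + 594)*(-69 + 1217))*(1056 + (24 + 6*24)) = 591 - (-344 + 692*1148)*(1056 + (24 + 144)) = 591 - (-344 + 794416)*(1056 + 168) = 591 - 794072*1224 = 591 - 1*971944128 = 591 - 971944128 = -971943537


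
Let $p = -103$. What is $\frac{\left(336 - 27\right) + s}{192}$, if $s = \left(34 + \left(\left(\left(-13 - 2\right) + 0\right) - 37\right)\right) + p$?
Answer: $\frac{47}{48} \approx 0.97917$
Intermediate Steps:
$s = -121$ ($s = \left(34 + \left(\left(\left(-13 - 2\right) + 0\right) - 37\right)\right) - 103 = \left(34 + \left(\left(-15 + 0\right) - 37\right)\right) - 103 = \left(34 - 52\right) - 103 = -18 - 103 = -121$)
$\frac{\left(336 - 27\right) + s}{192} = \frac{\left(336 - 27\right) - 121}{192} = \left(309 - 121\right) \frac{1}{192} = 188 \cdot \frac{1}{192} = \frac{47}{48}$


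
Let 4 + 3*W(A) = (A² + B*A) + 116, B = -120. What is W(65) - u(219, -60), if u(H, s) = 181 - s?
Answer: -4186/3 ≈ -1395.3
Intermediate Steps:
W(A) = 112/3 - 40*A + A²/3 (W(A) = -4/3 + ((A² - 120*A) + 116)/3 = -4/3 + (116 + A² - 120*A)/3 = -4/3 + (116/3 - 40*A + A²/3) = 112/3 - 40*A + A²/3)
W(65) - u(219, -60) = (112/3 - 40*65 + (⅓)*65²) - (181 - 1*(-60)) = (112/3 - 2600 + (⅓)*4225) - (181 + 60) = (112/3 - 2600 + 4225/3) - 1*241 = -3463/3 - 241 = -4186/3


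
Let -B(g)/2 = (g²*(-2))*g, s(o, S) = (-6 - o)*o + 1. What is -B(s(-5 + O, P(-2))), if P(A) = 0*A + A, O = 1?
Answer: -2916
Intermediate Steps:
P(A) = A (P(A) = 0 + A = A)
s(o, S) = 1 + o*(-6 - o) (s(o, S) = o*(-6 - o) + 1 = 1 + o*(-6 - o))
B(g) = 4*g³ (B(g) = -2*g²*(-2)*g = -2*(-2*g²)*g = -(-4)*g³ = 4*g³)
-B(s(-5 + O, P(-2))) = -4*(1 - (-5 + 1)² - 6*(-5 + 1))³ = -4*(1 - 1*(-4)² - 6*(-4))³ = -4*(1 - 1*16 + 24)³ = -4*(1 - 16 + 24)³ = -4*9³ = -4*729 = -1*2916 = -2916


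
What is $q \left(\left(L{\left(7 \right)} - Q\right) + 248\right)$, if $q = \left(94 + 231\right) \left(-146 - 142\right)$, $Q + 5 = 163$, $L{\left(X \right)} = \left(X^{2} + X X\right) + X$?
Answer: $-18252000$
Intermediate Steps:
$L{\left(X \right)} = X + 2 X^{2}$ ($L{\left(X \right)} = \left(X^{2} + X^{2}\right) + X = 2 X^{2} + X = X + 2 X^{2}$)
$Q = 158$ ($Q = -5 + 163 = 158$)
$q = -93600$ ($q = 325 \left(-288\right) = -93600$)
$q \left(\left(L{\left(7 \right)} - Q\right) + 248\right) = - 93600 \left(\left(7 \left(1 + 2 \cdot 7\right) - 158\right) + 248\right) = - 93600 \left(\left(7 \left(1 + 14\right) - 158\right) + 248\right) = - 93600 \left(\left(7 \cdot 15 - 158\right) + 248\right) = - 93600 \left(\left(105 - 158\right) + 248\right) = - 93600 \left(-53 + 248\right) = \left(-93600\right) 195 = -18252000$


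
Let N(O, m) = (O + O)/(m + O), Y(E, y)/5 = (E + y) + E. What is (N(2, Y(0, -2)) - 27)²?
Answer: 3025/4 ≈ 756.25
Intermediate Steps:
Y(E, y) = 5*y + 10*E (Y(E, y) = 5*((E + y) + E) = 5*(y + 2*E) = 5*y + 10*E)
N(O, m) = 2*O/(O + m) (N(O, m) = (2*O)/(O + m) = 2*O/(O + m))
(N(2, Y(0, -2)) - 27)² = (2*2/(2 + (5*(-2) + 10*0)) - 27)² = (2*2/(2 + (-10 + 0)) - 27)² = (2*2/(2 - 10) - 27)² = (2*2/(-8) - 27)² = (2*2*(-⅛) - 27)² = (-½ - 27)² = (-55/2)² = 3025/4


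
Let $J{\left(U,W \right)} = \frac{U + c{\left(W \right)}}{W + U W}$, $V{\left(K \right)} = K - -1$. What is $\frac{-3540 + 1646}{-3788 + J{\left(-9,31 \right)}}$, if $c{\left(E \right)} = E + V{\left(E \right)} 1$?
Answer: $\frac{234856}{469739} \approx 0.49997$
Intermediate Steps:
$V{\left(K \right)} = 1 + K$ ($V{\left(K \right)} = K + 1 = 1 + K$)
$c{\left(E \right)} = 1 + 2 E$ ($c{\left(E \right)} = E + \left(1 + E\right) 1 = E + \left(1 + E\right) = 1 + 2 E$)
$J{\left(U,W \right)} = \frac{1 + U + 2 W}{W + U W}$ ($J{\left(U,W \right)} = \frac{U + \left(1 + 2 W\right)}{W + U W} = \frac{1 + U + 2 W}{W + U W}$)
$\frac{-3540 + 1646}{-3788 + J{\left(-9,31 \right)}} = \frac{-3540 + 1646}{-3788 + \frac{1 - 9 + 2 \cdot 31}{31 \left(1 - 9\right)}} = - \frac{1894}{-3788 + \frac{1 - 9 + 62}{31 \left(-8\right)}} = - \frac{1894}{-3788 + \frac{1}{31} \left(- \frac{1}{8}\right) 54} = - \frac{1894}{-3788 - \frac{27}{124}} = - \frac{1894}{- \frac{469739}{124}} = \left(-1894\right) \left(- \frac{124}{469739}\right) = \frac{234856}{469739}$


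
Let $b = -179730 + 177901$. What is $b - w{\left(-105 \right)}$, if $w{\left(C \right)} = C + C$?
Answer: $-1619$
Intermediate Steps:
$b = -1829$
$w{\left(C \right)} = 2 C$
$b - w{\left(-105 \right)} = -1829 - 2 \left(-105\right) = -1829 - -210 = -1829 + 210 = -1619$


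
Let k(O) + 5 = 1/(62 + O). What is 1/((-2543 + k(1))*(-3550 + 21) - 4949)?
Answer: 63/566173880 ≈ 1.1127e-7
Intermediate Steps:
k(O) = -5 + 1/(62 + O)
1/((-2543 + k(1))*(-3550 + 21) - 4949) = 1/((-2543 + (-309 - 5*1)/(62 + 1))*(-3550 + 21) - 4949) = 1/((-2543 + (-309 - 5)/63)*(-3529) - 4949) = 1/((-2543 + (1/63)*(-314))*(-3529) - 4949) = 1/((-2543 - 314/63)*(-3529) - 4949) = 1/(-160523/63*(-3529) - 4949) = 1/(566485667/63 - 4949) = 1/(566173880/63) = 63/566173880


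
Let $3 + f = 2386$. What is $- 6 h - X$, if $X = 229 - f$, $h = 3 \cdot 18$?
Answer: $1830$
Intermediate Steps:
$f = 2383$ ($f = -3 + 2386 = 2383$)
$h = 54$
$X = -2154$ ($X = 229 - 2383 = -2154$)
$- 6 h - X = \left(-6\right) 54 - -2154 = -324 + 2154 = 1830$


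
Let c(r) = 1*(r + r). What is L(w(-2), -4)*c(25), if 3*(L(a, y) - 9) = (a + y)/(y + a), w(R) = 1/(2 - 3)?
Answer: 1400/3 ≈ 466.67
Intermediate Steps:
c(r) = 2*r (c(r) = 1*(2*r) = 2*r)
w(R) = -1 (w(R) = 1/(-1) = -1)
L(a, y) = 28/3 (L(a, y) = 9 + ((a + y)/(y + a))/3 = 9 + ((a + y)/(a + y))/3 = 9 + (1/3)*1 = 9 + 1/3 = 28/3)
L(w(-2), -4)*c(25) = 28*(2*25)/3 = (28/3)*50 = 1400/3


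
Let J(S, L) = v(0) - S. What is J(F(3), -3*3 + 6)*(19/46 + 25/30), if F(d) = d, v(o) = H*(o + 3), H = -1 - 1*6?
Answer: -688/23 ≈ -29.913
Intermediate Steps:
H = -7 (H = -1 - 6 = -7)
v(o) = -21 - 7*o (v(o) = -7*(o + 3) = -7*(3 + o) = -21 - 7*o)
J(S, L) = -21 - S (J(S, L) = (-21 - 7*0) - S = (-21 + 0) - S = -21 - S)
J(F(3), -3*3 + 6)*(19/46 + 25/30) = (-21 - 1*3)*(19/46 + 25/30) = (-21 - 3)*(19*(1/46) + 25*(1/30)) = -24*(19/46 + ⅚) = -24*86/69 = -688/23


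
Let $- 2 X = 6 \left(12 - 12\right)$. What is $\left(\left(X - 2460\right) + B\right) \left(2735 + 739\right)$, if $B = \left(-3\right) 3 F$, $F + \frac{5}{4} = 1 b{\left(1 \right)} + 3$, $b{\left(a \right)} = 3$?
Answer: $- \frac{17389107}{2} \approx -8.6946 \cdot 10^{6}$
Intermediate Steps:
$X = 0$ ($X = - \frac{6 \left(12 - 12\right)}{2} = - \frac{6 \cdot 0}{2} = \left(- \frac{1}{2}\right) 0 = 0$)
$F = \frac{19}{4}$ ($F = - \frac{5}{4} + \left(1 \cdot 3 + 3\right) = - \frac{5}{4} + \left(3 + 3\right) = - \frac{5}{4} + 6 = \frac{19}{4} \approx 4.75$)
$B = - \frac{171}{4}$ ($B = \left(-3\right) 3 \cdot \frac{19}{4} = \left(-9\right) \frac{19}{4} = - \frac{171}{4} \approx -42.75$)
$\left(\left(X - 2460\right) + B\right) \left(2735 + 739\right) = \left(\left(0 - 2460\right) - \frac{171}{4}\right) \left(2735 + 739\right) = \left(\left(0 - 2460\right) - \frac{171}{4}\right) 3474 = \left(-2460 - \frac{171}{4}\right) 3474 = \left(- \frac{10011}{4}\right) 3474 = - \frac{17389107}{2}$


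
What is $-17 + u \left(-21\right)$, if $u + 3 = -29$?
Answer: $655$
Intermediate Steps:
$u = -32$ ($u = -3 - 29 = -32$)
$-17 + u \left(-21\right) = -17 - -672 = -17 + 672 = 655$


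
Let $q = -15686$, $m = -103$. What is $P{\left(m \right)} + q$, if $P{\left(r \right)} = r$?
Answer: $-15789$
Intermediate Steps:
$P{\left(m \right)} + q = -103 - 15686 = -15789$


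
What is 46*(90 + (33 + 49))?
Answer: 7912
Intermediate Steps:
46*(90 + (33 + 49)) = 46*(90 + 82) = 46*172 = 7912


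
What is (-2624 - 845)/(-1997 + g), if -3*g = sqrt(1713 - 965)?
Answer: 62348337/35891333 - 20814*sqrt(187)/35891333 ≈ 1.7292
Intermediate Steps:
g = -2*sqrt(187)/3 (g = -sqrt(1713 - 965)/3 = -2*sqrt(187)/3 ≈ -9.1165)
(-2624 - 845)/(-1997 + g) = (-2624 - 845)/(-1997 - 2*sqrt(187)/3) = -3469/(-1997 - 2*sqrt(187)/3)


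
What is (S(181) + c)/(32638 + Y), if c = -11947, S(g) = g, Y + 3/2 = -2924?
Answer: -23532/59425 ≈ -0.39600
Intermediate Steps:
Y = -5851/2 (Y = -3/2 - 2924 = -5851/2 ≈ -2925.5)
(S(181) + c)/(32638 + Y) = (181 - 11947)/(32638 - 5851/2) = -11766/59425/2 = -11766*2/59425 = -23532/59425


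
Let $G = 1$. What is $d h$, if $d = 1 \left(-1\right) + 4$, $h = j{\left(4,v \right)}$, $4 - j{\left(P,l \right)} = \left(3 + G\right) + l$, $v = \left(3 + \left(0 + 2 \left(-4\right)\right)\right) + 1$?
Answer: $12$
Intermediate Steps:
$v = -4$ ($v = \left(3 + \left(0 - 8\right)\right) + 1 = \left(3 - 8\right) + 1 = -5 + 1 = -4$)
$j{\left(P,l \right)} = - l$ ($j{\left(P,l \right)} = 4 - \left(\left(3 + 1\right) + l\right) = 4 - \left(4 + l\right) = - l$)
$h = 4$ ($h = \left(-1\right) \left(-4\right) = 4$)
$d = 3$ ($d = -1 + 4 = 3$)
$d h = 3 \cdot 4 = 12$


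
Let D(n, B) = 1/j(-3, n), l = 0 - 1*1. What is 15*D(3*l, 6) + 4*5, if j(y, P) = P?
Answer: 15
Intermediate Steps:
l = -1 (l = 0 - 1 = -1)
D(n, B) = 1/n
15*D(3*l, 6) + 4*5 = 15/((3*(-1))) + 4*5 = 15/(-3) + 20 = 15*(-1/3) + 20 = -5 + 20 = 15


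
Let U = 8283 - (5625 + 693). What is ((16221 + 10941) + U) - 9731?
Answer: 19396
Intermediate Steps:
U = 1965 (U = 8283 - 1*6318 = 8283 - 6318 = 1965)
((16221 + 10941) + U) - 9731 = ((16221 + 10941) + 1965) - 9731 = (27162 + 1965) - 9731 = 29127 - 9731 = 19396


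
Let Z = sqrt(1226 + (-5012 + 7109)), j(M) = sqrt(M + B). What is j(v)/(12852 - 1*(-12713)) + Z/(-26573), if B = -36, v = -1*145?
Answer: -sqrt(3323)/26573 + I*sqrt(181)/25565 ≈ -0.0021693 + 0.00052625*I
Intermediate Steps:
v = -145
j(M) = sqrt(-36 + M) (j(M) = sqrt(M - 36) = sqrt(-36 + M))
Z = sqrt(3323) (Z = sqrt(1226 + 2097) = sqrt(3323) ≈ 57.645)
j(v)/(12852 - 1*(-12713)) + Z/(-26573) = sqrt(-36 - 145)/(12852 - 1*(-12713)) + sqrt(3323)/(-26573) = sqrt(-181)/(12852 + 12713) + sqrt(3323)*(-1/26573) = (I*sqrt(181))/25565 - sqrt(3323)/26573 = (I*sqrt(181))*(1/25565) - sqrt(3323)/26573 = I*sqrt(181)/25565 - sqrt(3323)/26573 = -sqrt(3323)/26573 + I*sqrt(181)/25565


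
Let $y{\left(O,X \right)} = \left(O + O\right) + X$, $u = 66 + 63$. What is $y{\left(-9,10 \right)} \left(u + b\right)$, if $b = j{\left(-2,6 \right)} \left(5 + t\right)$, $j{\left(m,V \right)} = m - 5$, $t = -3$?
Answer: $-920$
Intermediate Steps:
$u = 129$
$j{\left(m,V \right)} = -5 + m$ ($j{\left(m,V \right)} = m - 5 = -5 + m$)
$b = -14$ ($b = \left(-5 - 2\right) \left(5 - 3\right) = \left(-7\right) 2 = -14$)
$y{\left(O,X \right)} = X + 2 O$ ($y{\left(O,X \right)} = 2 O + X = X + 2 O$)
$y{\left(-9,10 \right)} \left(u + b\right) = \left(10 + 2 \left(-9\right)\right) \left(129 - 14\right) = \left(10 - 18\right) 115 = \left(-8\right) 115 = -920$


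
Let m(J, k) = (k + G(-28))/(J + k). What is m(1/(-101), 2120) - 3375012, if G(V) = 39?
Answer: -722653976369/214119 ≈ -3.3750e+6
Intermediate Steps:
m(J, k) = (39 + k)/(J + k) (m(J, k) = (k + 39)/(J + k) = (39 + k)/(J + k))
m(1/(-101), 2120) - 3375012 = (39 + 2120)/(1/(-101) + 2120) - 3375012 = 2159/(-1/101 + 2120) - 3375012 = 2159/(214119/101) - 3375012 = (101/214119)*2159 - 3375012 = 218059/214119 - 3375012 = -722653976369/214119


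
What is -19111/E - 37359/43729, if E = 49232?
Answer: -382137601/307552304 ≈ -1.2425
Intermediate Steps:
-19111/E - 37359/43729 = -19111/49232 - 37359/43729 = -19111*1/49232 - 37359*1/43729 = -19111/49232 - 5337/6247 = -382137601/307552304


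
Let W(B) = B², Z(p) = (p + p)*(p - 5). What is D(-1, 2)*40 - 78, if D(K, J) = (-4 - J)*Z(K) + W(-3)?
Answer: -2598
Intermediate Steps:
Z(p) = 2*p*(-5 + p) (Z(p) = (2*p)*(-5 + p) = 2*p*(-5 + p))
D(K, J) = 9 + 2*K*(-5 + K)*(-4 - J) (D(K, J) = (-4 - J)*(2*K*(-5 + K)) + (-3)² = 2*K*(-5 + K)*(-4 - J) + 9 = 9 + 2*K*(-5 + K)*(-4 - J))
D(-1, 2)*40 - 78 = (9 - 8*(-1)*(-5 - 1) - 2*2*(-1)*(-5 - 1))*40 - 78 = (9 - 8*(-1)*(-6) - 2*2*(-1)*(-6))*40 - 78 = (9 - 48 - 24)*40 - 78 = -63*40 - 78 = -2520 - 78 = -2598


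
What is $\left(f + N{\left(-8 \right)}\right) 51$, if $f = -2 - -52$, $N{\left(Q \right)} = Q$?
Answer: $2142$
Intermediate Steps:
$f = 50$ ($f = -2 + 52 = 50$)
$\left(f + N{\left(-8 \right)}\right) 51 = \left(50 - 8\right) 51 = 42 \cdot 51 = 2142$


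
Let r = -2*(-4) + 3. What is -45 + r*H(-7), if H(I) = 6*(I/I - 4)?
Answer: -243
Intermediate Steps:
H(I) = -18 (H(I) = 6*(1 - 4) = 6*(-3) = -18)
r = 11 (r = 8 + 3 = 11)
-45 + r*H(-7) = -45 + 11*(-18) = -45 - 198 = -243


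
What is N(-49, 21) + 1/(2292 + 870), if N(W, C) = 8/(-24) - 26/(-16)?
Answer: 5447/4216 ≈ 1.2920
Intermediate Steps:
N(W, C) = 31/24 (N(W, C) = 8*(-1/24) - 26*(-1/16) = -1/3 + 13/8 = 31/24)
N(-49, 21) + 1/(2292 + 870) = 31/24 + 1/(2292 + 870) = 31/24 + 1/3162 = 5447/4216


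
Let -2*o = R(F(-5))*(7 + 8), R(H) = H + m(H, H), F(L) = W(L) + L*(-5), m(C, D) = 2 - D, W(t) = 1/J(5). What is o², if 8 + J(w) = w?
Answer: 225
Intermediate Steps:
J(w) = -8 + w
W(t) = -⅓ (W(t) = 1/(-8 + 5) = 1/(-3) = -⅓)
F(L) = -⅓ - 5*L (F(L) = -⅓ + L*(-5) = -⅓ - 5*L)
R(H) = 2 (R(H) = H + (2 - H) = 2)
o = -15 (o = -(7 + 8) = -15 ≈ -15.000)
o² = (-15)² = 225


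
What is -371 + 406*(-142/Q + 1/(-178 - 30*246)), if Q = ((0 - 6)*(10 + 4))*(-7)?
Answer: -84002221/179088 ≈ -469.06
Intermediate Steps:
Q = 588 (Q = -6*14*(-7) = -84*(-7) = 588)
-371 + 406*(-142/Q + 1/(-178 - 30*246)) = -371 + 406*(-142/588 + 1/(-178 - 30*246)) = -371 + 406*(-142*1/588 + (1/246)/(-208)) = -371 + 406*(-71/294 - 1/208*1/246) = -371 + 406*(-71/294 - 1/51168) = -371 + 406*(-605537/2507232) = -371 - 17560573/179088 = -84002221/179088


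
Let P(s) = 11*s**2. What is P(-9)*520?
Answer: 463320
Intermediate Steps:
P(-9)*520 = (11*(-9)**2)*520 = (11*81)*520 = 891*520 = 463320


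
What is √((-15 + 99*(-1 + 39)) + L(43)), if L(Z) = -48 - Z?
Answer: 2*√914 ≈ 60.465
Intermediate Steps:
√((-15 + 99*(-1 + 39)) + L(43)) = √((-15 + 99*(-1 + 39)) + (-48 - 1*43)) = √((-15 + 99*38) + (-48 - 43)) = √((-15 + 3762) - 91) = √(3747 - 91) = √3656 = 2*√914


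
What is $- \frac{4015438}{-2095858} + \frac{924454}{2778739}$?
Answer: $\frac{6547689242107}{2911921181531} \approx 2.2486$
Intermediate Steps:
$- \frac{4015438}{-2095858} + \frac{924454}{2778739} = \left(-4015438\right) \left(- \frac{1}{2095858}\right) + 924454 \cdot \frac{1}{2778739} = \frac{2007719}{1047929} + \frac{924454}{2778739} = \frac{6547689242107}{2911921181531}$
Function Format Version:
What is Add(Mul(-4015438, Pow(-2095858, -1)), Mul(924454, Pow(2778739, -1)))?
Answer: Rational(6547689242107, 2911921181531) ≈ 2.2486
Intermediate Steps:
Add(Mul(-4015438, Pow(-2095858, -1)), Mul(924454, Pow(2778739, -1))) = Add(Mul(-4015438, Rational(-1, 2095858)), Mul(924454, Rational(1, 2778739))) = Add(Rational(2007719, 1047929), Rational(924454, 2778739)) = Rational(6547689242107, 2911921181531)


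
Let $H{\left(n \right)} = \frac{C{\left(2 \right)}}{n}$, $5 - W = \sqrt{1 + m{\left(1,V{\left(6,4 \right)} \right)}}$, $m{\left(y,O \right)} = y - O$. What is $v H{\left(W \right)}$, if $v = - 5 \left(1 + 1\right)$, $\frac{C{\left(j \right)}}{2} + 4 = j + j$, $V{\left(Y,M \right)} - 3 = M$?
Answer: $0$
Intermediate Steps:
$V{\left(Y,M \right)} = 3 + M$
$C{\left(j \right)} = -8 + 4 j$ ($C{\left(j \right)} = -8 + 2 \left(j + j\right) = -8 + 2 \cdot 2 j = -8 + 4 j$)
$W = 5 - i \sqrt{5}$ ($W = 5 - \sqrt{1 + \left(1 - \left(3 + 4\right)\right)} = 5 - \sqrt{1 + \left(1 - 7\right)} = 5 - \sqrt{1 - 6} = 5 - \sqrt{-5} = 5 - i \sqrt{5} \approx 5.0 - 2.2361 i$)
$v = -10$ ($v = \left(-5\right) 2 = -10$)
$H{\left(n \right)} = 0$ ($H{\left(n \right)} = \frac{-8 + 4 \cdot 2}{n} = \frac{-8 + 8}{n} = \frac{0}{n} = 0$)
$v H{\left(W \right)} = \left(-10\right) 0 = 0$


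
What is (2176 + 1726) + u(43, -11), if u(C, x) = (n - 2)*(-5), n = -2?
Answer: 3922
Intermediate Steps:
u(C, x) = 20 (u(C, x) = (-2 - 2)*(-5) = -4*(-5) = 20)
(2176 + 1726) + u(43, -11) = (2176 + 1726) + 20 = 3902 + 20 = 3922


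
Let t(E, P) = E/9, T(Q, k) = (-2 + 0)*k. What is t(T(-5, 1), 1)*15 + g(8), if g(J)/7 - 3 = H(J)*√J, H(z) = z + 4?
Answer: 53/3 + 168*√2 ≈ 255.25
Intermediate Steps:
T(Q, k) = -2*k
H(z) = 4 + z
g(J) = 21 + 7*√J*(4 + J) (g(J) = 21 + 7*((4 + J)*√J) = 21 + 7*(√J*(4 + J)) = 21 + 7*√J*(4 + J))
t(E, P) = E/9 (t(E, P) = E*(⅑) = E/9)
t(T(-5, 1), 1)*15 + g(8) = ((-2*1)/9)*15 + (21 + 7*√8*(4 + 8)) = ((⅑)*(-2))*15 + (21 + 7*(2*√2)*12) = -2/9*15 + (21 + 168*√2) = -10/3 + (21 + 168*√2) = 53/3 + 168*√2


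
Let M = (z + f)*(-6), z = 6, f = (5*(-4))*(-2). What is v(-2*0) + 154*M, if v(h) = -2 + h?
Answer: -42506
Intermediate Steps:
f = 40 (f = -20*(-2) = 40)
M = -276 (M = (6 + 40)*(-6) = 46*(-6) = -276)
v(-2*0) + 154*M = (-2 - 2*0) + 154*(-276) = (-2 + 0) - 42504 = -2 - 42504 = -42506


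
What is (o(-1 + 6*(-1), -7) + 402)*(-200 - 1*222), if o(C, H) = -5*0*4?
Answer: -169644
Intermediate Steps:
o(C, H) = 0 (o(C, H) = 0*4 = 0)
(o(-1 + 6*(-1), -7) + 402)*(-200 - 1*222) = (0 + 402)*(-200 - 1*222) = 402*(-200 - 222) = 402*(-422) = -169644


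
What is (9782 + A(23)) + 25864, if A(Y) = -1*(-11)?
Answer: 35657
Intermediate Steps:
A(Y) = 11
(9782 + A(23)) + 25864 = (9782 + 11) + 25864 = 9793 + 25864 = 35657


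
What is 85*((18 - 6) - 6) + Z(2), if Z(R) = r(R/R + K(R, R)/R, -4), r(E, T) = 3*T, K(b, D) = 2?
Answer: 498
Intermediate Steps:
Z(R) = -12 (Z(R) = 3*(-4) = -12)
85*((18 - 6) - 6) + Z(2) = 85*((18 - 6) - 6) - 12 = 85*(12 - 6) - 12 = 85*6 - 12 = 510 - 12 = 498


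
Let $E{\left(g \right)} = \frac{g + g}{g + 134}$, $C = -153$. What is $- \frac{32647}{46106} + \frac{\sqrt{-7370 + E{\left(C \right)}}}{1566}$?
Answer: $- \frac{32647}{46106} + \frac{i \sqrt{663689}}{14877} \approx -0.70809 + 0.05476 i$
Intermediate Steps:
$E{\left(g \right)} = \frac{2 g}{134 + g}$
$- \frac{32647}{46106} + \frac{\sqrt{-7370 + E{\left(C \right)}}}{1566} = - \frac{32647}{46106} + \frac{\sqrt{-7370 + 2 \left(-153\right) \frac{1}{134 - 153}}}{1566} = \left(-32647\right) \frac{1}{46106} + \sqrt{-7370 + 2 \left(-153\right) \frac{1}{-19}} \cdot \frac{1}{1566} = - \frac{32647}{46106} + \sqrt{-7370 + 2 \left(-153\right) \left(- \frac{1}{19}\right)} \frac{1}{1566} = - \frac{32647}{46106} + \sqrt{-7370 + \frac{306}{19}} \cdot \frac{1}{1566} = - \frac{32647}{46106} + \sqrt{- \frac{139724}{19}} \cdot \frac{1}{1566} = - \frac{32647}{46106} + \frac{2 i \sqrt{663689}}{19} \cdot \frac{1}{1566} = - \frac{32647}{46106} + \frac{i \sqrt{663689}}{14877}$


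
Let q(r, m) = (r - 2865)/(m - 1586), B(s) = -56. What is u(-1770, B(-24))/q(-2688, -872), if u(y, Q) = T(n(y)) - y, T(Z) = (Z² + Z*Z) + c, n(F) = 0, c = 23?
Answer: 4407194/5553 ≈ 793.66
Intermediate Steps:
T(Z) = 23 + 2*Z² (T(Z) = (Z² + Z*Z) + 23 = (Z² + Z²) + 23 = 2*Z² + 23 = 23 + 2*Z²)
u(y, Q) = 23 - y (u(y, Q) = (23 + 2*0²) - y = (23 + 2*0) - y = (23 + 0) - y = 23 - y)
q(r, m) = (-2865 + r)/(-1586 + m)
u(-1770, B(-24))/q(-2688, -872) = (23 - 1*(-1770))/(((-2865 - 2688)/(-1586 - 872))) = (23 + 1770)/((-5553/(-2458))) = 1793/((-1/2458*(-5553))) = 1793/(5553/2458) = 1793*(2458/5553) = 4407194/5553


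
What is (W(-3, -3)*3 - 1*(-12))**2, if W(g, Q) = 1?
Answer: 225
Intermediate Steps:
(W(-3, -3)*3 - 1*(-12))**2 = (1*3 - 1*(-12))**2 = (3 + 12)**2 = 15**2 = 225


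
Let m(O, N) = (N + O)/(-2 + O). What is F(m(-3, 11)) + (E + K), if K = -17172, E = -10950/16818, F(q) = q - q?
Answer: -48134941/2803 ≈ -17173.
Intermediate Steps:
m(O, N) = (N + O)/(-2 + O)
F(q) = 0
E = -1825/2803 (E = -10950*1/16818 = -1825/2803 ≈ -0.65109)
F(m(-3, 11)) + (E + K) = 0 + (-1825/2803 - 17172) = 0 - 48134941/2803 = -48134941/2803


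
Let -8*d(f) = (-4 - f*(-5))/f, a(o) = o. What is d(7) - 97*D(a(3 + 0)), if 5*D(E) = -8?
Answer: 43301/280 ≈ 154.65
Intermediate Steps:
D(E) = -8/5 (D(E) = (⅕)*(-8) = -8/5)
d(f) = -(-4 + 5*f)/(8*f) (d(f) = -(-4 - f*(-5))/(8*f) = -(-4 + 5*f)/(8*f))
d(7) - 97*D(a(3 + 0)) = (⅛)*(4 - 5*7)/7 - 97*(-8/5) = (⅛)*(⅐)*(4 - 35) + 776/5 = (⅛)*(⅐)*(-31) + 776/5 = -31/56 + 776/5 = 43301/280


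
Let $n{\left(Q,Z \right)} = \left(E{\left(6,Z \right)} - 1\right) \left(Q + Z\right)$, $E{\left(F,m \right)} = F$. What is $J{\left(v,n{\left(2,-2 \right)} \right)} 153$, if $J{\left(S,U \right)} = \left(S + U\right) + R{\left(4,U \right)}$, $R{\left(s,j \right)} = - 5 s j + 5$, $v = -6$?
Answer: $-153$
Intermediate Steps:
$R{\left(s,j \right)} = 5 - 5 j s$ ($R{\left(s,j \right)} = - 5 j s + 5 = 5 - 5 j s$)
$n{\left(Q,Z \right)} = 5 Q + 5 Z$ ($n{\left(Q,Z \right)} = \left(6 - 1\right) \left(Q + Z\right) = 5 \left(Q + Z\right) = 5 Q + 5 Z$)
$J{\left(S,U \right)} = 5 + S - 19 U$ ($J{\left(S,U \right)} = \left(S + U\right) - \left(-5 + 5 U 4\right) = \left(S + U\right) - \left(-5 + 20 U\right) = 5 + S - 19 U$)
$J{\left(v,n{\left(2,-2 \right)} \right)} 153 = \left(5 - 6 - 19 \left(5 \cdot 2 + 5 \left(-2\right)\right)\right) 153 = \left(5 - 6 - 19 \left(10 - 10\right)\right) 153 = \left(5 - 6 - 0\right) 153 = \left(5 - 6 + 0\right) 153 = \left(-1\right) 153 = -153$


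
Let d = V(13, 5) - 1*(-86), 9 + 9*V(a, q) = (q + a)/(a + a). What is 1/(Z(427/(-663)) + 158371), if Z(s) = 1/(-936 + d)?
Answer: 11062/1751899989 ≈ 6.3143e-6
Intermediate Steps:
V(a, q) = -1 + (a + q)/(18*a) (V(a, q) = -1 + ((q + a)/(a + a))/9 = -1 + ((a + q)/((2*a)))/9 = -1 + ((a + q)*(1/(2*a)))/9 = -1 + ((a + q)/(2*a))/9 = -1 + (a + q)/(18*a))
d = 1106/13 (d = (1/18)*(5 - 17*13)/13 - 1*(-86) = (1/18)*(1/13)*(5 - 221) + 86 = (1/18)*(1/13)*(-216) + 86 = -12/13 + 86 = 1106/13 ≈ 85.077)
Z(s) = -13/11062 (Z(s) = 1/(-936 + 1106/13) = 1/(-11062/13) = -13/11062)
1/(Z(427/(-663)) + 158371) = 1/(-13/11062 + 158371) = 1/(1751899989/11062) = 11062/1751899989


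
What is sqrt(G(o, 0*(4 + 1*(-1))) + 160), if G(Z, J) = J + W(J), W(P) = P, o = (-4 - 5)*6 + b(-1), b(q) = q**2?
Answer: 4*sqrt(10) ≈ 12.649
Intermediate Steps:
o = -53 (o = (-4 - 5)*6 + (-1)**2 = -9*6 + 1 = -54 + 1 = -53)
G(Z, J) = 2*J (G(Z, J) = J + J = 2*J)
sqrt(G(o, 0*(4 + 1*(-1))) + 160) = sqrt(2*(0*(4 + 1*(-1))) + 160) = sqrt(2*(0*(4 - 1)) + 160) = sqrt(2*(0*3) + 160) = sqrt(2*0 + 160) = sqrt(0 + 160) = sqrt(160) = 4*sqrt(10)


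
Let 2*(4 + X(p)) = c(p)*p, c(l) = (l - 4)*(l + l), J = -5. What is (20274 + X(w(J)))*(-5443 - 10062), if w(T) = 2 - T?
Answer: -316565585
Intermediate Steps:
c(l) = 2*l*(-4 + l) (c(l) = (-4 + l)*(2*l) = 2*l*(-4 + l))
X(p) = -4 + p²*(-4 + p) (X(p) = -4 + ((2*p*(-4 + p))*p)/2 = -4 + (2*p²*(-4 + p))/2 = -4 + p²*(-4 + p))
(20274 + X(w(J)))*(-5443 - 10062) = (20274 + (-4 + (2 - 1*(-5))²*(-4 + (2 - 1*(-5)))))*(-5443 - 10062) = (20274 + (-4 + (2 + 5)²*(-4 + (2 + 5))))*(-15505) = (20274 + (-4 + 7²*(-4 + 7)))*(-15505) = (20274 + (-4 + 49*3))*(-15505) = (20274 + (-4 + 147))*(-15505) = (20274 + 143)*(-15505) = 20417*(-15505) = -316565585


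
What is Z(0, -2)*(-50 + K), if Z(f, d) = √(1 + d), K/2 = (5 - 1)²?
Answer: -18*I ≈ -18.0*I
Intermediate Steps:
K = 32 (K = 2*(5 - 1)² = 2*4² = 2*16 = 32)
Z(0, -2)*(-50 + K) = √(1 - 2)*(-50 + 32) = √(-1)*(-18) = I*(-18) = -18*I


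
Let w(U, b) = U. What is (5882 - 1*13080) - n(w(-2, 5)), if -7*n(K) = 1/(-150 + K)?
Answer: -7658673/1064 ≈ -7198.0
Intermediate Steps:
n(K) = -1/(7*(-150 + K))
(5882 - 1*13080) - n(w(-2, 5)) = (5882 - 1*13080) - (-1)/(-1050 + 7*(-2)) = (5882 - 13080) - (-1)/(-1050 - 14) = -7198 - (-1)/(-1064) = -7198 - (-1)*(-1)/1064 = -7198 - 1*1/1064 = -7198 - 1/1064 = -7658673/1064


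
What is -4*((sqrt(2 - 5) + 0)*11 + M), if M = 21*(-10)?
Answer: 840 - 44*I*sqrt(3) ≈ 840.0 - 76.21*I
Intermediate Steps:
M = -210
-4*((sqrt(2 - 5) + 0)*11 + M) = -4*((sqrt(2 - 5) + 0)*11 - 210) = -4*((sqrt(-3) + 0)*11 - 210) = -4*((I*sqrt(3) + 0)*11 - 210) = -4*((I*sqrt(3))*11 - 210) = -4*(11*I*sqrt(3) - 210) = -4*(-210 + 11*I*sqrt(3)) = 840 - 44*I*sqrt(3)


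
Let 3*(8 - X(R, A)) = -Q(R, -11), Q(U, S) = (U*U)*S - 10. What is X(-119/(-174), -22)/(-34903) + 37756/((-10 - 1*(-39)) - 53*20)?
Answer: -119693202992987/3268444944204 ≈ -36.621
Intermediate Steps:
Q(U, S) = -10 + S*U² (Q(U, S) = U²*S - 10 = S*U² - 10 = -10 + S*U²)
X(R, A) = 14/3 - 11*R²/3 (X(R, A) = 8 - (-1)*(-10 - 11*R²)/3 = 8 - (10 + 11*R²)/3 = 8 + (-10/3 - 11*R²/3) = 14/3 - 11*R²/3)
X(-119/(-174), -22)/(-34903) + 37756/((-10 - 1*(-39)) - 53*20) = (14/3 - 11*(-119/(-174))²/3)/(-34903) + 37756/((-10 - 1*(-39)) - 53*20) = (14/3 - 11*(-119*(-1/174))²/3)*(-1/34903) + 37756/((-10 + 39) - 1060) = (14/3 - 11*(119/174)²/3)*(-1/34903) + 37756/(29 - 1060) = (14/3 - 11/3*14161/30276)*(-1/34903) + 37756/(-1031) = (14/3 - 155771/90828)*(-1/34903) + 37756*(-1/1031) = (268093/90828)*(-1/34903) - 37756/1031 = -268093/3170169684 - 37756/1031 = -119693202992987/3268444944204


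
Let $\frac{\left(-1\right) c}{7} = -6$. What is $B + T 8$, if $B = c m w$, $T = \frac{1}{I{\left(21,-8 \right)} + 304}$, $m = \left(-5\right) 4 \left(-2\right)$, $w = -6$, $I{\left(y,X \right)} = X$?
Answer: $- \frac{372959}{37} \approx -10080.0$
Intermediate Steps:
$c = 42$ ($c = \left(-7\right) \left(-6\right) = 42$)
$m = 40$ ($m = \left(-20\right) \left(-2\right) = 40$)
$T = \frac{1}{296}$ ($T = \frac{1}{-8 + 304} = \frac{1}{296} \approx 0.0033784$)
$B = -10080$ ($B = 42 \cdot 40 \left(-6\right) = 1680 \left(-6\right) = -10080$)
$B + T 8 = -10080 + \frac{1}{296} \cdot 8 = -10080 + \frac{1}{37} = - \frac{372959}{37}$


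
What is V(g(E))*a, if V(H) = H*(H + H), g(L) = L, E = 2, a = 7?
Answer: 56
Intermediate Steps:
V(H) = 2*H**2 (V(H) = H*(2*H) = 2*H**2)
V(g(E))*a = (2*2**2)*7 = (2*4)*7 = 8*7 = 56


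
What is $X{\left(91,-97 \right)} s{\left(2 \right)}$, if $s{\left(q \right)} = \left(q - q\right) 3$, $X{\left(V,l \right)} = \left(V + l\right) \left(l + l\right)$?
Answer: $0$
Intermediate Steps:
$X{\left(V,l \right)} = 2 l \left(V + l\right)$ ($X{\left(V,l \right)} = \left(V + l\right) 2 l = 2 l \left(V + l\right)$)
$s{\left(q \right)} = 0$ ($s{\left(q \right)} = 0 \cdot 3 = 0$)
$X{\left(91,-97 \right)} s{\left(2 \right)} = 2 \left(-97\right) \left(91 - 97\right) 0 = 2 \left(-97\right) \left(-6\right) 0 = 1164 \cdot 0 = 0$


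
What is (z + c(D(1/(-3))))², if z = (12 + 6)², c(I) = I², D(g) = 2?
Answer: 107584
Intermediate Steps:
z = 324 (z = 18² = 324)
(z + c(D(1/(-3))))² = (324 + 2²)² = (324 + 4)² = 328² = 107584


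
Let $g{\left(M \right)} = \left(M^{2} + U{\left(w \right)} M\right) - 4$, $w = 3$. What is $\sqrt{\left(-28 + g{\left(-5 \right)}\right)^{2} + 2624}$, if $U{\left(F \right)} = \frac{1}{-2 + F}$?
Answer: $4 \sqrt{173} \approx 52.612$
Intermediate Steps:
$g{\left(M \right)} = -4 + M + M^{2}$ ($g{\left(M \right)} = \left(M^{2} + \frac{M}{-2 + 3}\right) - 4 = \left(M^{2} + \frac{M}{1}\right) - 4 = \left(M^{2} + 1 M\right) - 4 = \left(M^{2} + M\right) - 4 = \left(M + M^{2}\right) - 4 = -4 + M + M^{2}$)
$\sqrt{\left(-28 + g{\left(-5 \right)}\right)^{2} + 2624} = \sqrt{\left(-28 - \left(9 - 25\right)\right)^{2} + 2624} = \sqrt{\left(-28 - -16\right)^{2} + 2624} = \sqrt{\left(-28 + 16\right)^{2} + 2624} = \sqrt{\left(-12\right)^{2} + 2624} = \sqrt{144 + 2624} = \sqrt{2768} = 4 \sqrt{173}$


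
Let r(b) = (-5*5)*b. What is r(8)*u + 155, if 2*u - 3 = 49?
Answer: -5045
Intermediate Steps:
u = 26 (u = 3/2 + (1/2)*49 = 3/2 + 49/2 = 26)
r(b) = -25*b
r(8)*u + 155 = -25*8*26 + 155 = -200*26 + 155 = -5200 + 155 = -5045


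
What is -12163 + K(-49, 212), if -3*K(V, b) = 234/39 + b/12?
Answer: -109538/9 ≈ -12171.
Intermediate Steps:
K(V, b) = -2 - b/36 (K(V, b) = -(234/39 + b/12)/3 = -(234*(1/39) + b*(1/12))/3 = -(6 + b/12)/3 = -2 - b/36)
-12163 + K(-49, 212) = -12163 + (-2 - 1/36*212) = -12163 + (-2 - 53/9) = -12163 - 71/9 = -109538/9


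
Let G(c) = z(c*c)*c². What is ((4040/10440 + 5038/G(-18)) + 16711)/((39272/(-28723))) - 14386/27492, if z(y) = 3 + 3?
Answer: -1069103084623711/87452931744 ≈ -12225.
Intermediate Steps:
z(y) = 6
G(c) = 6*c²
((4040/10440 + 5038/G(-18)) + 16711)/((39272/(-28723))) - 14386/27492 = ((4040/10440 + 5038/((6*(-18)²))) + 16711)/((39272/(-28723))) - 14386/27492 = ((4040*(1/10440) + 5038/((6*324))) + 16711)/((39272*(-1/28723))) - 14386*1/27492 = ((101/261 + 5038/1944) + 16711)/(-39272/28723) - 7193/13746 = ((101/261 + 5038*(1/1944)) + 16711)*(-28723/39272) - 7193/13746 = ((101/261 + 2519/972) + 16711)*(-28723/39272) - 7193/13746 = (83959/28188 + 16711)*(-28723/39272) - 7193/13746 = (471133627/28188)*(-28723/39272) - 7193/13746 = -13532371168321/1106999136 - 7193/13746 = -1069103084623711/87452931744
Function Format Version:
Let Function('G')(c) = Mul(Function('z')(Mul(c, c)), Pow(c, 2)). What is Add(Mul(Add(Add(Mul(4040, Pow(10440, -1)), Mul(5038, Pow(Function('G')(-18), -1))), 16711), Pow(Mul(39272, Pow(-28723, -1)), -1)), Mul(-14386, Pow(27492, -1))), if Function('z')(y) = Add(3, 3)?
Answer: Rational(-1069103084623711, 87452931744) ≈ -12225.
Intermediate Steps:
Function('z')(y) = 6
Function('G')(c) = Mul(6, Pow(c, 2))
Add(Mul(Add(Add(Mul(4040, Pow(10440, -1)), Mul(5038, Pow(Function('G')(-18), -1))), 16711), Pow(Mul(39272, Pow(-28723, -1)), -1)), Mul(-14386, Pow(27492, -1))) = Add(Mul(Add(Add(Mul(4040, Pow(10440, -1)), Mul(5038, Pow(Mul(6, Pow(-18, 2)), -1))), 16711), Pow(Mul(39272, Pow(-28723, -1)), -1)), Mul(-14386, Pow(27492, -1))) = Add(Mul(Add(Add(Mul(4040, Rational(1, 10440)), Mul(5038, Pow(Mul(6, 324), -1))), 16711), Pow(Mul(39272, Rational(-1, 28723)), -1)), Mul(-14386, Rational(1, 27492))) = Add(Mul(Add(Add(Rational(101, 261), Mul(5038, Pow(1944, -1))), 16711), Pow(Rational(-39272, 28723), -1)), Rational(-7193, 13746)) = Add(Mul(Add(Add(Rational(101, 261), Mul(5038, Rational(1, 1944))), 16711), Rational(-28723, 39272)), Rational(-7193, 13746)) = Add(Mul(Add(Add(Rational(101, 261), Rational(2519, 972)), 16711), Rational(-28723, 39272)), Rational(-7193, 13746)) = Add(Mul(Add(Rational(83959, 28188), 16711), Rational(-28723, 39272)), Rational(-7193, 13746)) = Add(Mul(Rational(471133627, 28188), Rational(-28723, 39272)), Rational(-7193, 13746)) = Add(Rational(-13532371168321, 1106999136), Rational(-7193, 13746)) = Rational(-1069103084623711, 87452931744)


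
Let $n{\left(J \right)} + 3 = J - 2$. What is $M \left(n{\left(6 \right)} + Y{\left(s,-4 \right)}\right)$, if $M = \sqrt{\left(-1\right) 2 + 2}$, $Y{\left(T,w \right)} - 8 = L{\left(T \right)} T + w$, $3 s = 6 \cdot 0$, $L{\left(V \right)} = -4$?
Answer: $0$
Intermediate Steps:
$n{\left(J \right)} = -5 + J$ ($n{\left(J \right)} = -3 + \left(J - 2\right) = -3 + \left(-2 + J\right) = -5 + J$)
$s = 0$ ($s = \frac{6 \cdot 0}{3} = \frac{1}{3} \cdot 0 = 0$)
$Y{\left(T,w \right)} = 8 + w - 4 T$ ($Y{\left(T,w \right)} = 8 - \left(- w + 4 T\right) = 8 + w - 4 T$)
$M = 0$ ($M = \sqrt{-2 + 2} = \sqrt{0} = 0$)
$M \left(n{\left(6 \right)} + Y{\left(s,-4 \right)}\right) = 0 \left(\left(-5 + 6\right) - -4\right) = 0 \left(1 + \left(8 - 4 + 0\right)\right) = 0 \left(1 + 4\right) = 0 \cdot 5 = 0$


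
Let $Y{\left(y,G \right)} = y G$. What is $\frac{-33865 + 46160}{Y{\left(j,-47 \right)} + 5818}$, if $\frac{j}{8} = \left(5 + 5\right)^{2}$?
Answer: $- \frac{12295}{31782} \approx -0.38685$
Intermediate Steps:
$j = 800$ ($j = 8 \left(5 + 5\right)^{2} = 8 \cdot 10^{2} = 8 \cdot 100 = 800$)
$Y{\left(y,G \right)} = G y$
$\frac{-33865 + 46160}{Y{\left(j,-47 \right)} + 5818} = \frac{-33865 + 46160}{\left(-47\right) 800 + 5818} = \frac{12295}{-37600 + 5818} = \frac{12295}{-31782} = 12295 \left(- \frac{1}{31782}\right) = - \frac{12295}{31782}$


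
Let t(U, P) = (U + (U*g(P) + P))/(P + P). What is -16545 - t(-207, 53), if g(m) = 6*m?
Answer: -843895/53 ≈ -15923.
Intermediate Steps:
t(U, P) = (P + U + 6*P*U)/(2*P) (t(U, P) = (U + (U*(6*P) + P))/(P + P) = (U + (6*P*U + P))/((2*P)) = (U + (P + 6*P*U))*(1/(2*P)) = (P + U + 6*P*U)*(1/(2*P)) = (P + U + 6*P*U)/(2*P))
-16545 - t(-207, 53) = -16545 - (53 - 207 + 6*53*(-207))/(2*53) = -16545 - (53 - 207 - 65826)/(2*53) = -16545 - (-65980)/(2*53) = -16545 - 1*(-32990/53) = -16545 + 32990/53 = -843895/53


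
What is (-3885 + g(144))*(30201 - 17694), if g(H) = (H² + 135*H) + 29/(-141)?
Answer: 21332781338/47 ≈ 4.5389e+8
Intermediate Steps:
g(H) = -29/141 + H² + 135*H (g(H) = (H² + 135*H) + 29*(-1/141) = (H² + 135*H) - 29/141 = -29/141 + H² + 135*H)
(-3885 + g(144))*(30201 - 17694) = (-3885 + (-29/141 + 144² + 135*144))*(30201 - 17694) = (-3885 + (-29/141 + 20736 + 19440))*12507 = (-3885 + 5664787/141)*12507 = (5117002/141)*12507 = 21332781338/47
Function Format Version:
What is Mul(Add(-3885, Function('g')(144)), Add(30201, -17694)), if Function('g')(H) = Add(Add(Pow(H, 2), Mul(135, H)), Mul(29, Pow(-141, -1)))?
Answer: Rational(21332781338, 47) ≈ 4.5389e+8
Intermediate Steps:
Function('g')(H) = Add(Rational(-29, 141), Pow(H, 2), Mul(135, H)) (Function('g')(H) = Add(Add(Pow(H, 2), Mul(135, H)), Mul(29, Rational(-1, 141))) = Add(Add(Pow(H, 2), Mul(135, H)), Rational(-29, 141)) = Add(Rational(-29, 141), Pow(H, 2), Mul(135, H)))
Mul(Add(-3885, Function('g')(144)), Add(30201, -17694)) = Mul(Add(-3885, Add(Rational(-29, 141), Pow(144, 2), Mul(135, 144))), Add(30201, -17694)) = Mul(Add(-3885, Add(Rational(-29, 141), 20736, 19440)), 12507) = Mul(Add(-3885, Rational(5664787, 141)), 12507) = Mul(Rational(5117002, 141), 12507) = Rational(21332781338, 47)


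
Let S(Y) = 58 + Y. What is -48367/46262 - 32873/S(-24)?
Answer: -380603801/393227 ≈ -967.90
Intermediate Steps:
-48367/46262 - 32873/S(-24) = -48367/46262 - 32873/(58 - 24) = -48367*1/46262 - 32873/34 = -48367/46262 - 32873*1/34 = -48367/46262 - 32873/34 = -380603801/393227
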